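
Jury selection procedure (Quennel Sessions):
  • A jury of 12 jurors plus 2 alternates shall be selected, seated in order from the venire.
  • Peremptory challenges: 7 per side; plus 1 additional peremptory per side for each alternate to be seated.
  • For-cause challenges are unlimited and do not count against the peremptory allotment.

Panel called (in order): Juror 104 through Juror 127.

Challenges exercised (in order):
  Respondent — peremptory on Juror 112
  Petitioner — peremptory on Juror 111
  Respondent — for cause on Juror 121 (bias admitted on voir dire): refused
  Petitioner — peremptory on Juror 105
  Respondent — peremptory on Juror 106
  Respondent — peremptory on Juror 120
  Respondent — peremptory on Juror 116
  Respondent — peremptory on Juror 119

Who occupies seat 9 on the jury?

117

Removed: #105, #106, #111, #112, #116, #119, #120. (#121 stays — for-cause denied.)
Seating in order: seats 1–12 → #104, #107, #108, #109, #110, #113, #114, #115, #117, #118, #121, #122; alternates → #123, #124.
So seat 9 is #117.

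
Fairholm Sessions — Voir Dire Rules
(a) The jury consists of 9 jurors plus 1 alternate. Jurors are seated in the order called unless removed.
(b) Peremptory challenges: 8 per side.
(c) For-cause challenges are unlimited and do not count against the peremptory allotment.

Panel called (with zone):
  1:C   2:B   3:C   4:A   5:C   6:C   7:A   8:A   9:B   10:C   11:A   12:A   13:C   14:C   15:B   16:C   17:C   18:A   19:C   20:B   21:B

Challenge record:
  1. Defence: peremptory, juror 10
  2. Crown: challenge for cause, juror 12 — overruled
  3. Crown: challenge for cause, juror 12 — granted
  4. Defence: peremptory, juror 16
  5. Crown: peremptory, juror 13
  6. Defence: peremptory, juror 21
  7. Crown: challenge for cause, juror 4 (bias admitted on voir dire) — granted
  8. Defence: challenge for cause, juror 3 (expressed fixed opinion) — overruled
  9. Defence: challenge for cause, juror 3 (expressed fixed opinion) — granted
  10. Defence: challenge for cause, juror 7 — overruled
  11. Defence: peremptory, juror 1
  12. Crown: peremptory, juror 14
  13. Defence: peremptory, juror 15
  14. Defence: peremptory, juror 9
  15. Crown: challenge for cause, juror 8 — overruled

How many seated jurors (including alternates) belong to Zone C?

Removed: #1, #3, #4, #9, #10, #12, #13, #14, #15, #16, #21.
Seated (10 incl. alternates): #2, #5, #6, #7, #8, #11, #17, #18, #19, #20.
Of those, in Zone C: #5, #6, #17, #19 → 4.

4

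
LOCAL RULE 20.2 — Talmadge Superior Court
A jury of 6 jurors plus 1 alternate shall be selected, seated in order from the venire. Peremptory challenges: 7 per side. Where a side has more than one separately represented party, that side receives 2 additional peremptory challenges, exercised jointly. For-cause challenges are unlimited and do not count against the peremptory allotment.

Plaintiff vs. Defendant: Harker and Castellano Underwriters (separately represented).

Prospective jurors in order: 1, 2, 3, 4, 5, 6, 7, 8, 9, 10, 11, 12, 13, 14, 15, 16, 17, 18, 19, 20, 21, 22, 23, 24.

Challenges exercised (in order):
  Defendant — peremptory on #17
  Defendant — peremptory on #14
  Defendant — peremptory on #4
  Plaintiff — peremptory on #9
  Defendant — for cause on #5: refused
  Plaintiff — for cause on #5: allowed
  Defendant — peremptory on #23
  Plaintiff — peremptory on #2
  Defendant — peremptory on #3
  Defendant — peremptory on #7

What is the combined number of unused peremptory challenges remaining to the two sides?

8

Plaintiff allotment: 7. Defendant allotment: 7 base + 2 multi-party = 9.
Plaintiff peremptories used: #9, #2 — 2 (the for-cause on #5 doesn't count).
Defendant peremptories used: #17, #14, #4, #23, #3, #7 — 6 (the for-cause on #5 doesn't count).
Remaining: (7 − 2) + (9 − 6) = 8.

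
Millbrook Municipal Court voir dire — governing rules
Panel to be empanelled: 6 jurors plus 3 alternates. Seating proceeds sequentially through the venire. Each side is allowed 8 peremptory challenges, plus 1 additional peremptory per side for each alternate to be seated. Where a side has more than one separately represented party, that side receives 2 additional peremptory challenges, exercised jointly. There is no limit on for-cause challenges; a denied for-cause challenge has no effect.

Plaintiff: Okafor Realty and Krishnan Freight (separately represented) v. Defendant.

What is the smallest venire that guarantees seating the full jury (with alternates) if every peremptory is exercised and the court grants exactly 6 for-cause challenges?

39

Seats to fill: 6 + 3 alternates = 9.
Peremptories — Plaintiff: 8 + 1×3 + 2 = 13; Defendant: 8 + 1×3 = 11; total 24.
For-cause removals: 6.
Minimum venire: 9 + 24 + 6 = 39.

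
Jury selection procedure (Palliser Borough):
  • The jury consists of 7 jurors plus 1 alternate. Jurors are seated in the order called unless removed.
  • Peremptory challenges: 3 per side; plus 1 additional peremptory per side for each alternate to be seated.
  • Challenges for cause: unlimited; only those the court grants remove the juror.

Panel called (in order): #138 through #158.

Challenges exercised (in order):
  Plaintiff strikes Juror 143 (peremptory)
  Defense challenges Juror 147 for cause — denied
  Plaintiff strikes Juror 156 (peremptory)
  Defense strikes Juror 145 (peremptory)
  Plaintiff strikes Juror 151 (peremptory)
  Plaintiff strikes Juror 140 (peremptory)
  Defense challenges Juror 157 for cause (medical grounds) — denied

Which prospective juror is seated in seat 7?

Removed: #140, #143, #145, #151, #156. (#147, #157 stay — for-cause denied.)
Seating in order: seats 1–7 → #138, #139, #141, #142, #144, #146, #147; alternates → #148.
So seat 7 is #147.

147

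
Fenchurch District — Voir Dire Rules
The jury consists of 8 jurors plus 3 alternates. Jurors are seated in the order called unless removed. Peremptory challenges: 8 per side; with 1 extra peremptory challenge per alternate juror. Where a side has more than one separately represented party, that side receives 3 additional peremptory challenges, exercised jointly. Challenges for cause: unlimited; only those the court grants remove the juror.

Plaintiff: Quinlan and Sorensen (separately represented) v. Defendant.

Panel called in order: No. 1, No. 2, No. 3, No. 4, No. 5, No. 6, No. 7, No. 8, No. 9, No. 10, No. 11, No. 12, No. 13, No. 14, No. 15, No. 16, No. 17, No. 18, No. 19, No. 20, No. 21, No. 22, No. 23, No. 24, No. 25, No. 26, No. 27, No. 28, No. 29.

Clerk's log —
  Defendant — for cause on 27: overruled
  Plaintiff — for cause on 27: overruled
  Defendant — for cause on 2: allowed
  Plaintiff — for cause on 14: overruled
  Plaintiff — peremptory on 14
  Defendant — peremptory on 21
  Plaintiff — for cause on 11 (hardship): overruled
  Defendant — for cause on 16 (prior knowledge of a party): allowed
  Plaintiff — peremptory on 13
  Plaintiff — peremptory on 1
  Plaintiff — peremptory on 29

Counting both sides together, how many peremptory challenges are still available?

20

Plaintiff allotment: 8 base + 1 × 3 alternates + 3 multi-party = 14. Defendant allotment: 8 base + 1 × 3 alternates = 11.
Plaintiff peremptories used: #14, #13, #1, #29 — 4 (for-cause on #27, #14, #11 don't count).
Defendant peremptories used: #21 — 1 (for-cause on #27, #2, #16 don't count).
Remaining: (14 − 4) + (11 − 1) = 20.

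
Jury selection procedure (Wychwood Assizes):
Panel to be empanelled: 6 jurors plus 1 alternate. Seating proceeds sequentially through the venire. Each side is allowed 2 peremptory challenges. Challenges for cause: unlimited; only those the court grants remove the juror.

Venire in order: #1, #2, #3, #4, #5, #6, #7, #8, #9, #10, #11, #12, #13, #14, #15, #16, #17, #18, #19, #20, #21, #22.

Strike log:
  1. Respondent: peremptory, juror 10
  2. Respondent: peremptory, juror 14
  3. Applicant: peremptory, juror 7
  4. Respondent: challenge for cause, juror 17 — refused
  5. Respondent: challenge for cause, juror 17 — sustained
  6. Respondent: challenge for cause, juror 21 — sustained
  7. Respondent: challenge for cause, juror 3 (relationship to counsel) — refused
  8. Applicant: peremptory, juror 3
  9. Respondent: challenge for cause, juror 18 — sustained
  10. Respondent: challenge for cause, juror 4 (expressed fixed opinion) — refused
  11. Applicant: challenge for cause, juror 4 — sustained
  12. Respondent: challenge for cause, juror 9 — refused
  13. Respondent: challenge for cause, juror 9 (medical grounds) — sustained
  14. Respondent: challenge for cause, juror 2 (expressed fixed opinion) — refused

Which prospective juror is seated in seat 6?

11

Removed: #3, #4, #7, #9, #10, #14, #17, #18, #21. (#2 stays — for-cause denied.)
Seating in order: seats 1–6 → #1, #2, #5, #6, #8, #11; alternates → #12.
So seat 6 is #11.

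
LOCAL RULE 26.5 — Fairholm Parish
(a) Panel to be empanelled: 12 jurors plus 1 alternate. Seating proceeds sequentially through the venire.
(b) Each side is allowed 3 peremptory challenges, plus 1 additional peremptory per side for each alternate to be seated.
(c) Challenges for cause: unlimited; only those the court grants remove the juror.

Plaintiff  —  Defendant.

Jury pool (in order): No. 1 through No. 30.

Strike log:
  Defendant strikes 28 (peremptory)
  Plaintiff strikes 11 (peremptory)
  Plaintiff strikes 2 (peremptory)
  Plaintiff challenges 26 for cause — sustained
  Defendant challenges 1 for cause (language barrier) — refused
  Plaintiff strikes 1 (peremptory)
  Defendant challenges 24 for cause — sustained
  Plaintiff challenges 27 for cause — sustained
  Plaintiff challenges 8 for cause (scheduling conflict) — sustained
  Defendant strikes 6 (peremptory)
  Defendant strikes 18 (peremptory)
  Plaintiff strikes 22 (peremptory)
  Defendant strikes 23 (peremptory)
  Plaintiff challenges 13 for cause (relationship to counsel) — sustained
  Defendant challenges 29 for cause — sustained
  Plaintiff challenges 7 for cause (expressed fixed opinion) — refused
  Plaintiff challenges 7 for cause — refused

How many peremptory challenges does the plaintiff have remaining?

0

Plaintiff allotment: 3 base + 1 × 1 alternate = 4.
Plaintiff peremptories used: #11, #2, #1, #22 — 4 (for-cause on #26, #27, #8, #13, #7, #7 don't count).
Remaining: 4 − 4 = 0.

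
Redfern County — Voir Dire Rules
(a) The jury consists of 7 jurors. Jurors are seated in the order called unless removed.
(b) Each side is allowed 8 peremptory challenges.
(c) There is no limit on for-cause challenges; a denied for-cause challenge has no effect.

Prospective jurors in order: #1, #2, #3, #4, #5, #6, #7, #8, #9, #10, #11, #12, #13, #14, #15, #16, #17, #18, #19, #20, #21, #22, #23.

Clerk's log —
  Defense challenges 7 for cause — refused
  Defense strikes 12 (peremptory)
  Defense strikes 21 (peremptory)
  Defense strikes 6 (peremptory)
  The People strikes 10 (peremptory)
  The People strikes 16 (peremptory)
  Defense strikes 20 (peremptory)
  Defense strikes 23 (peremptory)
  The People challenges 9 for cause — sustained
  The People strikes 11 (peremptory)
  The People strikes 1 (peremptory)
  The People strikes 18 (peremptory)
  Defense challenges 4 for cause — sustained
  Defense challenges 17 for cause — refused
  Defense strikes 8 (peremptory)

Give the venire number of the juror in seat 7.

15

Removed: #1, #4, #6, #8, #9, #10, #11, #12, #16, #18, #20, #21, #23. (#7, #17 stay — for-cause denied.)
Seating in order: seats 1–7 → #2, #3, #5, #7, #13, #14, #15.
So seat 7 is #15.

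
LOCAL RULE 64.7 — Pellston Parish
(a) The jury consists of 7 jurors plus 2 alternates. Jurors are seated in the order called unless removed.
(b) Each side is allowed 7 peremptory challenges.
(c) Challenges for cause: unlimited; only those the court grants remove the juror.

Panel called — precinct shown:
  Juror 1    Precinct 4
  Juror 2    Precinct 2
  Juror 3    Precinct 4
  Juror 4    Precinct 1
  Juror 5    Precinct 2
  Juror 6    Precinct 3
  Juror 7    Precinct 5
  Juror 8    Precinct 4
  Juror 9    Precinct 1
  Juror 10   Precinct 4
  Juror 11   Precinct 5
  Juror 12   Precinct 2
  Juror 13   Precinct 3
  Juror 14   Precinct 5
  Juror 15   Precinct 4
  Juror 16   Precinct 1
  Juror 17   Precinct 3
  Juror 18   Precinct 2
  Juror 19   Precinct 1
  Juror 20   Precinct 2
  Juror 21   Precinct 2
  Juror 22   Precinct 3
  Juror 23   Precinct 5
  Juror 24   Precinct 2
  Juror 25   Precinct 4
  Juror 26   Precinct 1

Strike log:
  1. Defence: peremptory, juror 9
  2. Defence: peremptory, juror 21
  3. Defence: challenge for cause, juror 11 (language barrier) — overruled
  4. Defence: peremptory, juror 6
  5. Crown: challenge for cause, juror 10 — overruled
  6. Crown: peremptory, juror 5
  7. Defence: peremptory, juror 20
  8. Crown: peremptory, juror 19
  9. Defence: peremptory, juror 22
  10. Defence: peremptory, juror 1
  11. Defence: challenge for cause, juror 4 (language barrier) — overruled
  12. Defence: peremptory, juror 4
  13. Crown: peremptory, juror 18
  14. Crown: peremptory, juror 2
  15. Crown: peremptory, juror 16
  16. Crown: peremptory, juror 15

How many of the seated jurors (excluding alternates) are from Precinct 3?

Removed: #1, #2, #4, #5, #6, #9, #15, #16, #18, #19, #20, #21, #22.
Seated jurors 1–7: #3, #7, #8, #10, #11, #12, #13 (alternates #14, #17 not counted).
Of those, in Precinct 3: #13 → 1.

1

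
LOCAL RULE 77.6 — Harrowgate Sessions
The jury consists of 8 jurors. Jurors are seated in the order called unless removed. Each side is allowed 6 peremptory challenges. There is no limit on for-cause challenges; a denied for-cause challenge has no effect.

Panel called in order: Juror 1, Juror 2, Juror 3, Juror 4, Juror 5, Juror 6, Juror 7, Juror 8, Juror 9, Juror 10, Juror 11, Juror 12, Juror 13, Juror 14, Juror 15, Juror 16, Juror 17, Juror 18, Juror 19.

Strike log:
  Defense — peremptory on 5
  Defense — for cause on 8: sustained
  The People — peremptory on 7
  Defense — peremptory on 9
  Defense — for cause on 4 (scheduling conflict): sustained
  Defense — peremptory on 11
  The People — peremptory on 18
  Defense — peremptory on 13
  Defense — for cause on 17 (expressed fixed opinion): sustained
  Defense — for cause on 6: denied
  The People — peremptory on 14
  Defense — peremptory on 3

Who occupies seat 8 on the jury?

19

Removed: #3, #4, #5, #7, #8, #9, #11, #13, #14, #17, #18. (#6 stays — for-cause denied.)
Seating in order: seats 1–8 → #1, #2, #6, #10, #12, #15, #16, #19.
So seat 8 is #19.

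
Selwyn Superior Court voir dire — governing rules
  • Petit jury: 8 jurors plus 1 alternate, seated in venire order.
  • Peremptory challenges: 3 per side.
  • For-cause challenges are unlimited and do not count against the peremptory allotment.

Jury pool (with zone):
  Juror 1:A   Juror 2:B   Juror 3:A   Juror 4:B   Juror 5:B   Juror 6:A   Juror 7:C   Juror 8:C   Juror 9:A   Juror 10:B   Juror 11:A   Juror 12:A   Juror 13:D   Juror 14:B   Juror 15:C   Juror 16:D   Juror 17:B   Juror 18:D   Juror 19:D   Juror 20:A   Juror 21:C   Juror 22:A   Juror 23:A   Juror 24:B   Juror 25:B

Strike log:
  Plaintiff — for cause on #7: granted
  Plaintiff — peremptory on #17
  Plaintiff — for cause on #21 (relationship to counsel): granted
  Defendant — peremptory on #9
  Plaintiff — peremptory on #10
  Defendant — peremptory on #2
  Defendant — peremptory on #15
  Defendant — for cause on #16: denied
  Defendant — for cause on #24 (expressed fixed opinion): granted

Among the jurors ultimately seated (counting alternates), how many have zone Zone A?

Removed: #2, #7, #9, #10, #15, #17, #21, #24.
Seated (9 incl. alternates): #1, #3, #4, #5, #6, #8, #11, #12, #13.
Of those, in Zone A: #1, #3, #6, #11, #12 → 5.

5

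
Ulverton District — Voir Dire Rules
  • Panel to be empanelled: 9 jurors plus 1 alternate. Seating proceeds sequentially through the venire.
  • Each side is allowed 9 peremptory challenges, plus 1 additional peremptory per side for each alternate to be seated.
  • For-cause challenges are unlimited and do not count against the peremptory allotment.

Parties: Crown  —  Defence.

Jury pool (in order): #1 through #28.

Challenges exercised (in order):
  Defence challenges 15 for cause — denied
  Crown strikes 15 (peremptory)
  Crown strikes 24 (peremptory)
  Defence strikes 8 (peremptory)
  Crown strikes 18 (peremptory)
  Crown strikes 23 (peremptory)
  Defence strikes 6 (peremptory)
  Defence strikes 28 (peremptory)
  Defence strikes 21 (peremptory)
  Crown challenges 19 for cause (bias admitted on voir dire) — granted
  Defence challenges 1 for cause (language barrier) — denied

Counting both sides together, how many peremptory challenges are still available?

12

Crown allotment: 9 base + 1 × 1 alternate = 10. Defence allotment: 9 base + 1 × 1 alternate = 10.
Crown peremptories used: #15, #24, #18, #23 — 4 (the for-cause on #19 doesn't count).
Defence peremptories used: #8, #6, #28, #21 — 4 (for-cause on #15, #1 don't count).
Remaining: (10 − 4) + (10 − 4) = 12.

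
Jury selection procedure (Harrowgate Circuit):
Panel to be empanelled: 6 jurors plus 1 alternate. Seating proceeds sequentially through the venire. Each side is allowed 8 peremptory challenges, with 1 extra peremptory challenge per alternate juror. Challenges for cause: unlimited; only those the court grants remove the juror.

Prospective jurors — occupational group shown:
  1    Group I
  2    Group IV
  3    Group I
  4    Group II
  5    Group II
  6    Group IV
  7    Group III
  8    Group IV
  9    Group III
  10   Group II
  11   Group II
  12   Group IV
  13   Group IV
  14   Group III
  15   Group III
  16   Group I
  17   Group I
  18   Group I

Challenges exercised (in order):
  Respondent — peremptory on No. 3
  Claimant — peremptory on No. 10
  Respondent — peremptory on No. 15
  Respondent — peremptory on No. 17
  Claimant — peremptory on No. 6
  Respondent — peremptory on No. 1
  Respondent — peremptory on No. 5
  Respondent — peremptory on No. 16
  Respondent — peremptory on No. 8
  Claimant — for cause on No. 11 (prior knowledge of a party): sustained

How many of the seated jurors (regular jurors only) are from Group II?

Removed: #1, #3, #5, #6, #8, #10, #11, #15, #16, #17.
Seated jurors 1–6: #2, #4, #7, #9, #12, #13 (alternates #14 not counted).
Of those, in Group II: #4 → 1.

1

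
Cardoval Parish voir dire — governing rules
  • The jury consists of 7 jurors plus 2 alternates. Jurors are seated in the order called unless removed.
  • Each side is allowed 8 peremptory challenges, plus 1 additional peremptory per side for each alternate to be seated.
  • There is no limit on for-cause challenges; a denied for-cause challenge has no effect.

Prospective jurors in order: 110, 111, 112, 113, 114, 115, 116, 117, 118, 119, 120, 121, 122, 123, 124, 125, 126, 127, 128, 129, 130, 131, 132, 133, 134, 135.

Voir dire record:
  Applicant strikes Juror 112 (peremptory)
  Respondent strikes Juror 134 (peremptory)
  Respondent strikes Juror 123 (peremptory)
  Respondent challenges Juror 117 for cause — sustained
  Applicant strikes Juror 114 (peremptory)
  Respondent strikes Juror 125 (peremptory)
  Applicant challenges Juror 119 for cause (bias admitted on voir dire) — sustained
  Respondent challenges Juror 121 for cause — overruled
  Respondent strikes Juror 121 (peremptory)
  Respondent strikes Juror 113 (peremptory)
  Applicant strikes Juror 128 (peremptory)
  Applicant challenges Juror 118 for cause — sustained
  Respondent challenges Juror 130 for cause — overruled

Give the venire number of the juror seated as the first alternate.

Removed: #112, #113, #114, #117, #118, #119, #121, #123, #125, #128, #134. (#130 stays — for-cause denied.)
Filling seats in venire order through position 8: #110, #111, #115, #116, #120, #122, #124, #126.
So alternate 1 is #126.

126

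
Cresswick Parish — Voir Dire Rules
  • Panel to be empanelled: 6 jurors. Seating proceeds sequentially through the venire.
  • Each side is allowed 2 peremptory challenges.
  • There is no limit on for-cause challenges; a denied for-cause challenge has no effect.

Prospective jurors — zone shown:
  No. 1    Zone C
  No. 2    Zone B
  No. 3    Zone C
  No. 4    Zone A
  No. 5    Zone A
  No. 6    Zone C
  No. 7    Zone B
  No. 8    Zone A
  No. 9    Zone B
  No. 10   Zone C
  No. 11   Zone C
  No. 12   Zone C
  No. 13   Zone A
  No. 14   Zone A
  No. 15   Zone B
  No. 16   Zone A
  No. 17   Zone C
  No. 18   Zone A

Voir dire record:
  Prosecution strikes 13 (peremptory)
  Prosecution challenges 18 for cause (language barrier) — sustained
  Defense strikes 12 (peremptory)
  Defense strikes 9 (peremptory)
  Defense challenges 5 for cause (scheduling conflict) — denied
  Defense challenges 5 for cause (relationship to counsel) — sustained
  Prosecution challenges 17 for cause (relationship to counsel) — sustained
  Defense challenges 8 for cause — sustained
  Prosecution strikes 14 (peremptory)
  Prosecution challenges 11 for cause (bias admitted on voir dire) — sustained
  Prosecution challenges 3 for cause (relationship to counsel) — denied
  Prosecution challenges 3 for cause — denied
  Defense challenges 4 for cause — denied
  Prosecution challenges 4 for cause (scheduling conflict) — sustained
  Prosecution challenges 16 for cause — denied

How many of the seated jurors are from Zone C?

4

Removed: #4, #5, #8, #9, #11, #12, #13, #14, #17, #18.
Seated jurors 1–6: #1, #2, #3, #6, #7, #10.
Of those, in Zone C: #1, #3, #6, #10 → 4.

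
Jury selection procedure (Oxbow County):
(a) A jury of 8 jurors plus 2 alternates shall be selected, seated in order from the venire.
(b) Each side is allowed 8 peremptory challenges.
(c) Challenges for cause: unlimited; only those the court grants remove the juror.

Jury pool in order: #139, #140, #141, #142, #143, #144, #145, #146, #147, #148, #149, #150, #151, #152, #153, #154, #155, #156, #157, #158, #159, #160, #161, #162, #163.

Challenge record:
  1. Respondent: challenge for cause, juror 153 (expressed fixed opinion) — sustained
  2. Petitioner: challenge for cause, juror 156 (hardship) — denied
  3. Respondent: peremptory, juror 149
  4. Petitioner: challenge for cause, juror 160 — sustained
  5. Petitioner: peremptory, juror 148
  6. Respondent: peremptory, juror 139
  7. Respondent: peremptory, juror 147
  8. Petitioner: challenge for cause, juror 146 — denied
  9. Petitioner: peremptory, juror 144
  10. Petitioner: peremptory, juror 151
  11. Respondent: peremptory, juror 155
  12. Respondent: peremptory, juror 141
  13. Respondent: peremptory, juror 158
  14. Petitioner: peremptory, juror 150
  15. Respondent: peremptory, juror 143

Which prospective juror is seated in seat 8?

157

Removed: #139, #141, #143, #144, #147, #148, #149, #150, #151, #153, #155, #158, #160. (#146, #156 stay — for-cause denied.)
Seating in order: seats 1–8 → #140, #142, #145, #146, #152, #154, #156, #157; alternates → #159, #161.
So seat 8 is #157.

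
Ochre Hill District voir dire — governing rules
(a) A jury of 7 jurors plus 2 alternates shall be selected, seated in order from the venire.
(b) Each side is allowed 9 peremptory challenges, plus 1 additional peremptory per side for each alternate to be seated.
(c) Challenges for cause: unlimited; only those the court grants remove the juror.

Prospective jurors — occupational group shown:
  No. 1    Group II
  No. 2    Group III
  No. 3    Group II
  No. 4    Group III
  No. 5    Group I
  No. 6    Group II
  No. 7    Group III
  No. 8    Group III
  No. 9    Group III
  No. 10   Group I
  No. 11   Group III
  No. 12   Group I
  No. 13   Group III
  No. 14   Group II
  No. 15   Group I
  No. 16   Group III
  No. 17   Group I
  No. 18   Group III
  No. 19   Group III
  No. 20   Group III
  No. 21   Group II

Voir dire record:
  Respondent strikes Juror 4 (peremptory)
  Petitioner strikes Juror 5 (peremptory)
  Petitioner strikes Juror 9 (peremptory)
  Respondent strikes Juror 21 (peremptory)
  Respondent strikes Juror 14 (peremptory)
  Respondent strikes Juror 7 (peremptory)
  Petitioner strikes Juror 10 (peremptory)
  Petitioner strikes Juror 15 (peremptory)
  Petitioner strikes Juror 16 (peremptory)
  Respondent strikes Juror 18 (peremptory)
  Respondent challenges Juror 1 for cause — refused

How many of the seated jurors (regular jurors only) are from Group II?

Removed: #4, #5, #7, #9, #10, #14, #15, #16, #18, #21.
Seated jurors 1–7: #1, #2, #3, #6, #8, #11, #12 (alternates #13, #17 not counted).
Of those, in Group II: #1, #3, #6 → 3.

3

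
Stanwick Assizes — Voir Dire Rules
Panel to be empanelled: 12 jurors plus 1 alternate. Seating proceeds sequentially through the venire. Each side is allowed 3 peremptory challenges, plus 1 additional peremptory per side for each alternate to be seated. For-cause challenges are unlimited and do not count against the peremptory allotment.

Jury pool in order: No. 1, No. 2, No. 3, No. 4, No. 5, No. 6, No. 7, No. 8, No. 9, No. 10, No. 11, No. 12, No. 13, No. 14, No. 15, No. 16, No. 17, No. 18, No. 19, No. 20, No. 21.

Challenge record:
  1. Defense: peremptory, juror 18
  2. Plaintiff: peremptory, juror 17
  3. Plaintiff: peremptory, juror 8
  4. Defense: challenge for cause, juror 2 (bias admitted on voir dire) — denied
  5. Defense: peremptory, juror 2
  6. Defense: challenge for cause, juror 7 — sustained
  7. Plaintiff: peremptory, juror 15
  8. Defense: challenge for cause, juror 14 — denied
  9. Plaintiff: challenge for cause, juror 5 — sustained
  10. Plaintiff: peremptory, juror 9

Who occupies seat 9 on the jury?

14

Removed: #2, #5, #7, #8, #9, #15, #17, #18. (#14 stays — for-cause denied.)
Filling seats in venire order through position 9: #1, #3, #4, #6, #10, #11, #12, #13, #14.
So seat 9 is #14.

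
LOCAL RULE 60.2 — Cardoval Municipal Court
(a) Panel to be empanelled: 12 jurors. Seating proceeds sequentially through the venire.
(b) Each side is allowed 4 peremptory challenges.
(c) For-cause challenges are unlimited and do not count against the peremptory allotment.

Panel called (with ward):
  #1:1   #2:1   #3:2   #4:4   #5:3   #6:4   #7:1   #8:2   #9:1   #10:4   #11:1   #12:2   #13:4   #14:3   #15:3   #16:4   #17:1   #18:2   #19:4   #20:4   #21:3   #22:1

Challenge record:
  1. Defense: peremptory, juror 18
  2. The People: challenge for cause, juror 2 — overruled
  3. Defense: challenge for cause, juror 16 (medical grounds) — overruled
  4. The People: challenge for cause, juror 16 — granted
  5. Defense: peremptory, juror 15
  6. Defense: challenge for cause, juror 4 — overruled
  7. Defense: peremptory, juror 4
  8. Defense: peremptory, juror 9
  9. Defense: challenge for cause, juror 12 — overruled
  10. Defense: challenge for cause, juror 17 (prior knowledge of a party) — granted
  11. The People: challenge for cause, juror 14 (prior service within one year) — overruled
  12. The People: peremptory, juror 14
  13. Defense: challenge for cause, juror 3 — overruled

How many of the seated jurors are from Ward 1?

4

Removed: #4, #9, #14, #15, #16, #17, #18.
Seated jurors 1–12: #1, #2, #3, #5, #6, #7, #8, #10, #11, #12, #13, #19.
Of those, in Ward 1: #1, #2, #7, #11 → 4.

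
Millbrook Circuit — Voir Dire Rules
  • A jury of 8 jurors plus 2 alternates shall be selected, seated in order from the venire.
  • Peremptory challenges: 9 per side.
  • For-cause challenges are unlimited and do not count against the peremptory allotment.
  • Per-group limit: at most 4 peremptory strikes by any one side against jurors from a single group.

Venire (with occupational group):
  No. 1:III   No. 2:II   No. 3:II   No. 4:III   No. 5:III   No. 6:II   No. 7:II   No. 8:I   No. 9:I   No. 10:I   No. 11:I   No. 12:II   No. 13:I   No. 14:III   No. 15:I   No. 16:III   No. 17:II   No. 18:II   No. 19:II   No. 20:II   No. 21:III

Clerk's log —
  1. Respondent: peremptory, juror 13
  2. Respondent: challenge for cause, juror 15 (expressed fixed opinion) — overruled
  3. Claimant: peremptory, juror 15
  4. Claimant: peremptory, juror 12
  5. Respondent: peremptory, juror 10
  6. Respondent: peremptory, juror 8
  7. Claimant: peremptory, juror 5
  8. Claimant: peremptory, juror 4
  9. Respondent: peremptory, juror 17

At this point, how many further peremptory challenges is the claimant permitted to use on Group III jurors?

Claimant peremptories so far: #15, #12, #5, #4 — 4 of 9 used, 5 left overall.
Against Group III: #5, #4 — 2 used; per-group cap 4 leaves 2.
Binding limit: min(5, 2) = 2.

2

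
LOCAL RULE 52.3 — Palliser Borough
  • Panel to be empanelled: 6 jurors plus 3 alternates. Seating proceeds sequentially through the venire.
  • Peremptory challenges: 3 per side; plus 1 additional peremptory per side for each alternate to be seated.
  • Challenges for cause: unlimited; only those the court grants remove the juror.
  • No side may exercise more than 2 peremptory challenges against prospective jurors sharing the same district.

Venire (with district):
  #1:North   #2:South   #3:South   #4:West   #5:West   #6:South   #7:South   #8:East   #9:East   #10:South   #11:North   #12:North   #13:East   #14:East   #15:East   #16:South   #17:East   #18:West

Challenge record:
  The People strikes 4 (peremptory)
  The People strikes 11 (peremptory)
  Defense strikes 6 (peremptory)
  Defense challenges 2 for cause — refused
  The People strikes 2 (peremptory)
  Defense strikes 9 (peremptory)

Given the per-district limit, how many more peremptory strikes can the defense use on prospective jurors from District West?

Defense peremptories so far: #6, #9 — 2 of 6 used, 4 left overall.
Against District West: none yet — per-district cap 2 leaves 2.
Binding limit: min(4, 2) = 2.

2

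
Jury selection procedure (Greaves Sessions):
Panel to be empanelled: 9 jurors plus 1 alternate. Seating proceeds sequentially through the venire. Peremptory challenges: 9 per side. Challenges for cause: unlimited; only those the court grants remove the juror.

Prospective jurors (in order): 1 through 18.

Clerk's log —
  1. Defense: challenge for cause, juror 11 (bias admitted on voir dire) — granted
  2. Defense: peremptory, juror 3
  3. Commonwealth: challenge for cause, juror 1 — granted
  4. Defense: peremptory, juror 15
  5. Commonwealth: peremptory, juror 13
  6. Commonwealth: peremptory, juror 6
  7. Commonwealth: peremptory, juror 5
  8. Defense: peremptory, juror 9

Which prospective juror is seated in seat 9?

17

Removed: #1, #3, #5, #6, #9, #11, #13, #15.
Seating in order: seats 1–9 → #2, #4, #7, #8, #10, #12, #14, #16, #17; alternates → #18.
So seat 9 is #17.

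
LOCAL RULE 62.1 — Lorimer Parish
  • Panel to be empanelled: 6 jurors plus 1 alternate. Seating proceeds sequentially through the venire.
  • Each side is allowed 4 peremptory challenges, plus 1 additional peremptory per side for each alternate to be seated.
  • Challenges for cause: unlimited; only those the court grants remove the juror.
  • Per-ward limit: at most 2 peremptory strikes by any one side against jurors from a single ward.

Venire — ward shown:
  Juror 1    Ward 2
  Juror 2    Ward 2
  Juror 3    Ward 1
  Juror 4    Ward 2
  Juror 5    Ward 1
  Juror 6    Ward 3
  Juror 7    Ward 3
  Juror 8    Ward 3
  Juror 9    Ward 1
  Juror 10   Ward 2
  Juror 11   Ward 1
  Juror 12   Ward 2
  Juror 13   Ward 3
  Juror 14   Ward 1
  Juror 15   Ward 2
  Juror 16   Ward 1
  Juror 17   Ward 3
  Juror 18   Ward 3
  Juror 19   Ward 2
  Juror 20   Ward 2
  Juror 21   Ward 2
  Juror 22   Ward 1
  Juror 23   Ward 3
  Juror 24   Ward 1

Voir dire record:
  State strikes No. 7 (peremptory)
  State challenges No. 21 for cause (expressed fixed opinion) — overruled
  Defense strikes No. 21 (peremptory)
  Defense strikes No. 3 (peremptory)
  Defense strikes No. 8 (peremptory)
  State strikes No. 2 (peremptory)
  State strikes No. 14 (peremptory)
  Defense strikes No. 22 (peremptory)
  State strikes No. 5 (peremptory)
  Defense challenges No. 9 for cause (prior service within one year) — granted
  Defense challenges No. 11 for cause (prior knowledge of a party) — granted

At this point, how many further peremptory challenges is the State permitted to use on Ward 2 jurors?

1

State peremptories so far: #7, #2, #14, #5 — 4 of 5 used, 1 left overall.
Against Ward 2: #2 — 1 used; per-ward cap 2 leaves 1.
Binding limit: min(1, 1) = 1.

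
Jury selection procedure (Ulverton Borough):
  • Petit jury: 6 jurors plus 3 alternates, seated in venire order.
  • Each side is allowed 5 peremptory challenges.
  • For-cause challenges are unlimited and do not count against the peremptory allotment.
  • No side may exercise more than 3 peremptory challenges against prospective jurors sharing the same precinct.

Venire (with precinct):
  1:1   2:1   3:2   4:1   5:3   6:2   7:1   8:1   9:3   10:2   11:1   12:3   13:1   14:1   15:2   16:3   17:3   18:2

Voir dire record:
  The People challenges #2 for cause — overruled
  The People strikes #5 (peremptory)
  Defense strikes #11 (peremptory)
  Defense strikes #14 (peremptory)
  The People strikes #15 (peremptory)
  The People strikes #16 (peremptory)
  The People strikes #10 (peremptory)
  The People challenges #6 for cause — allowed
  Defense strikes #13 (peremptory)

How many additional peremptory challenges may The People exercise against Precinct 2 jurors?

The People peremptories so far: #5, #15, #16, #10 — 4 of 5 used, 1 left overall.
Against Precinct 2: #15, #10 — 2 used; per-precinct cap 3 leaves 1.
Binding limit: min(1, 1) = 1.

1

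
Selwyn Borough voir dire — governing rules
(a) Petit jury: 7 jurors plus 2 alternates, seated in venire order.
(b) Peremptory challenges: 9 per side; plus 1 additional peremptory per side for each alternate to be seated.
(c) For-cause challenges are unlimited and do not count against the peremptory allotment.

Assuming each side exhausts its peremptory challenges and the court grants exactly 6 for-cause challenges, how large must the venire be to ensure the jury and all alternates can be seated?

Seats to fill: 7 + 2 alternates = 9.
Peremptories: 9 + 1×2 = 11 per side × 2 sides = 22.
For-cause removals: 6.
Minimum venire: 9 + 22 + 6 = 37.

37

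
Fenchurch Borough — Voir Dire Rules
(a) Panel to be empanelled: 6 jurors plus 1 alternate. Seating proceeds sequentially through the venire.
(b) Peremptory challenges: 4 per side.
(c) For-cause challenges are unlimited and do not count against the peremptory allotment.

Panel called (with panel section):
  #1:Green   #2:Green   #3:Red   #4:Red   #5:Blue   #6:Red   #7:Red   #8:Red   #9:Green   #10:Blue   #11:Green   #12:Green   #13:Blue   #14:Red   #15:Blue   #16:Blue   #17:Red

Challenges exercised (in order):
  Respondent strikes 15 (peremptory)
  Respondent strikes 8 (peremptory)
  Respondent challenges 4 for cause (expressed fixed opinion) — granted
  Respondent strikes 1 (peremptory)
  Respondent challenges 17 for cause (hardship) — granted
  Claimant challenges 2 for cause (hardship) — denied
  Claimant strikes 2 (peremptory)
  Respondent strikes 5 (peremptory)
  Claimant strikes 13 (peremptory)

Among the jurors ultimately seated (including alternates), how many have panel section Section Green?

Removed: #1, #2, #4, #5, #8, #13, #15, #17.
Seated (7 incl. alternates): #3, #6, #7, #9, #10, #11, #12.
Of those, in Section Green: #9, #11, #12 → 3.

3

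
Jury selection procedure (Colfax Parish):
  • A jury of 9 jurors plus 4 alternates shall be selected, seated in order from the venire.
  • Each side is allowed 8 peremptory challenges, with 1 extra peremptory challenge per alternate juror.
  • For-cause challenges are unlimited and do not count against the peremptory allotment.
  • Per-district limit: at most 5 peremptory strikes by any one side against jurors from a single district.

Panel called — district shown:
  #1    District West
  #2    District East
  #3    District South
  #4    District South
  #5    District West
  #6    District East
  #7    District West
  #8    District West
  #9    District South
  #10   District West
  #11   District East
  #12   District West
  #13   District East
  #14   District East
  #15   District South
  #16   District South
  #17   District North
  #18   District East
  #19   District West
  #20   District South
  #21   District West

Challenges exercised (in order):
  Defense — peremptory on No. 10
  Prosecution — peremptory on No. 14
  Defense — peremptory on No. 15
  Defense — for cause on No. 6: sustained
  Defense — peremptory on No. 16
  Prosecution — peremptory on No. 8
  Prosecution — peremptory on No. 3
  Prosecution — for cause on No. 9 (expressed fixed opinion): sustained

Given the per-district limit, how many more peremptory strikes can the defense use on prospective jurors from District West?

4

Defense peremptories so far: #10, #15, #16 — 3 of 12 used, 9 left overall.
Against District West: #10 — 1 used; per-district cap 5 leaves 4.
Binding limit: min(9, 4) = 4.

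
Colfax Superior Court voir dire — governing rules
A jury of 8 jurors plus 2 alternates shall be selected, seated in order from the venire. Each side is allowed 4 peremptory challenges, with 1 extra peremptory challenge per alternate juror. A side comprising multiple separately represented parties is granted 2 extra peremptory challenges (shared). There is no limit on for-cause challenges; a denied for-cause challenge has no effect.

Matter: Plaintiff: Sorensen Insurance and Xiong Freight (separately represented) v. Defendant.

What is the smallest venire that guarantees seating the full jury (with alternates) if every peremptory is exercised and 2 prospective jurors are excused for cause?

Seats to fill: 8 + 2 alternates = 10.
Peremptories — Plaintiff: 4 + 1×2 + 2 = 8; Defendant: 4 + 1×2 = 6; total 14.
For-cause removals: 2.
Minimum venire: 10 + 14 + 2 = 26.

26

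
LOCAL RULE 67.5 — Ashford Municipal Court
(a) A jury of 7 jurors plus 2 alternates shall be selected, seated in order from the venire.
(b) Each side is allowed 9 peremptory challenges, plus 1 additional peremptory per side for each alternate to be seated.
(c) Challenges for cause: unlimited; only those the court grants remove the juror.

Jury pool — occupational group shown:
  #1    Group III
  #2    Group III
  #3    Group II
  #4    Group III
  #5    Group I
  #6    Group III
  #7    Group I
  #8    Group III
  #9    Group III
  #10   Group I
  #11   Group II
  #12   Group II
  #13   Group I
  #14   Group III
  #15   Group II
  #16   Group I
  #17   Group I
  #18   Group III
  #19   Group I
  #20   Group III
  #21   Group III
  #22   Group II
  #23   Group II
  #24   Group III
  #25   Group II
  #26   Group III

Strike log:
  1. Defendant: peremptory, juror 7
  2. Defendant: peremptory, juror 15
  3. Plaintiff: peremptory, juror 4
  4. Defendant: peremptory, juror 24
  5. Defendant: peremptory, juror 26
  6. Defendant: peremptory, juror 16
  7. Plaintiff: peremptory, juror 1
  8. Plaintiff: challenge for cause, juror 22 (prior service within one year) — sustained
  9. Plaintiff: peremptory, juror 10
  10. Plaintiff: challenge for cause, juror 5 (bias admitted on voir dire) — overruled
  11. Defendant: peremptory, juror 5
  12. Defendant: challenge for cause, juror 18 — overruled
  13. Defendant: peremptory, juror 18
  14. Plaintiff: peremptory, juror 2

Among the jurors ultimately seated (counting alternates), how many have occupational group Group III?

4

Removed: #1, #2, #4, #5, #7, #10, #15, #16, #18, #22, #24, #26.
Seated (9 incl. alternates): #3, #6, #8, #9, #11, #12, #13, #14, #17.
Of those, in Group III: #6, #8, #9, #14 → 4.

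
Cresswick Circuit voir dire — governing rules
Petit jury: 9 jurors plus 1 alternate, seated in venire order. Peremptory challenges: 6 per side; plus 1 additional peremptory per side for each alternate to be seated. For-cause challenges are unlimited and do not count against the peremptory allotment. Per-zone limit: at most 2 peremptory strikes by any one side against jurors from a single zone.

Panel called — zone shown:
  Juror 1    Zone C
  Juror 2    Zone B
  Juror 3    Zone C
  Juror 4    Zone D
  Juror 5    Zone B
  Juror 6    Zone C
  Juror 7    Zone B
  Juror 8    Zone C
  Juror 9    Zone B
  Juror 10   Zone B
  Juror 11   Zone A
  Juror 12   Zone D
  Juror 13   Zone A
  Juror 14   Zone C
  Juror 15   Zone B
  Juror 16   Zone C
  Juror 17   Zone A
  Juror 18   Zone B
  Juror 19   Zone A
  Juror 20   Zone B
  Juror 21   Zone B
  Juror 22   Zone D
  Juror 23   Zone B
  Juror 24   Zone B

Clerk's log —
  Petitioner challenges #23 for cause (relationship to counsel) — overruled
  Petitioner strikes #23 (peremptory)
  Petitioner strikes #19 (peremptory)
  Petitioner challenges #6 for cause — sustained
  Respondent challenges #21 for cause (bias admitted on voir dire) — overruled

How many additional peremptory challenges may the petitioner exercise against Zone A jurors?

1

Petitioner peremptories so far: #23, #19 — 2 of 7 used, 5 left overall.
Against Zone A: #19 — 1 used; per-zone cap 2 leaves 1.
Binding limit: min(5, 1) = 1.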